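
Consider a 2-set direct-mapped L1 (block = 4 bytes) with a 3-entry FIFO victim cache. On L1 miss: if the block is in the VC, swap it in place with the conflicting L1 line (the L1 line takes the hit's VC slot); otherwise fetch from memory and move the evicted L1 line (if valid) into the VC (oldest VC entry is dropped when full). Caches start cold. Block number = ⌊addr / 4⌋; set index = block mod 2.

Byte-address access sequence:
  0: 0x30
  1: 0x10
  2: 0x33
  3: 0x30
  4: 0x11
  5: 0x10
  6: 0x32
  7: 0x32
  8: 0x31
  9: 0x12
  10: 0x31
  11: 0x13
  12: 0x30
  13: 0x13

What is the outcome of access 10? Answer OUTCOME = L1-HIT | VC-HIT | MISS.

  [0] addr=0x30 blk=12 s=0: MISS | VC []
  [1] addr=0x10 blk=4 s=0: MISS | VC [12]
  [2] addr=0x33 blk=12 s=0: VC-HIT | VC [4]
  [3] addr=0x30 blk=12 s=0: L1-HIT | VC [4]
  [4] addr=0x11 blk=4 s=0: VC-HIT | VC [12]
  [5] addr=0x10 blk=4 s=0: L1-HIT | VC [12]
  [6] addr=0x32 blk=12 s=0: VC-HIT | VC [4]
  [7] addr=0x32 blk=12 s=0: L1-HIT | VC [4]
  [8] addr=0x31 blk=12 s=0: L1-HIT | VC [4]
  [9] addr=0x12 blk=4 s=0: VC-HIT | VC [12]
  [10] addr=0x31 blk=12 s=0: VC-HIT | VC [4]
  [11] addr=0x13 blk=4 s=0: VC-HIT | VC [12]
  [12] addr=0x30 blk=12 s=0: VC-HIT | VC [4]
  [13] addr=0x13 blk=4 s=0: VC-HIT | VC [12]

OUTCOME = VC-HIT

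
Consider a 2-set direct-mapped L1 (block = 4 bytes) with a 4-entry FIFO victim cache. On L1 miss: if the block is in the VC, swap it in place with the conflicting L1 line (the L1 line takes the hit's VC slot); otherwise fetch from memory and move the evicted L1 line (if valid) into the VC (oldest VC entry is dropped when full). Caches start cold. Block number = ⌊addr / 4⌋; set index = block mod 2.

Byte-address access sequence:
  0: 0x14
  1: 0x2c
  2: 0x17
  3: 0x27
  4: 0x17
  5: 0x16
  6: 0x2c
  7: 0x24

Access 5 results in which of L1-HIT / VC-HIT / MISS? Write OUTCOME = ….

0: 0x14 (blk 5, set 1) → MISS  vc=[]
1: 0x2c (blk 11, set 1) → MISS  vc=[5]
2: 0x17 (blk 5, set 1) → VC-HIT  vc=[11]
3: 0x27 (blk 9, set 1) → MISS  vc=[11, 5]
4: 0x17 (blk 5, set 1) → VC-HIT  vc=[11, 9]
5: 0x16 (blk 5, set 1) → L1-HIT  vc=[11, 9]
6: 0x2c (blk 11, set 1) → VC-HIT  vc=[5, 9]
7: 0x24 (blk 9, set 1) → VC-HIT  vc=[5, 11]

OUTCOME = L1-HIT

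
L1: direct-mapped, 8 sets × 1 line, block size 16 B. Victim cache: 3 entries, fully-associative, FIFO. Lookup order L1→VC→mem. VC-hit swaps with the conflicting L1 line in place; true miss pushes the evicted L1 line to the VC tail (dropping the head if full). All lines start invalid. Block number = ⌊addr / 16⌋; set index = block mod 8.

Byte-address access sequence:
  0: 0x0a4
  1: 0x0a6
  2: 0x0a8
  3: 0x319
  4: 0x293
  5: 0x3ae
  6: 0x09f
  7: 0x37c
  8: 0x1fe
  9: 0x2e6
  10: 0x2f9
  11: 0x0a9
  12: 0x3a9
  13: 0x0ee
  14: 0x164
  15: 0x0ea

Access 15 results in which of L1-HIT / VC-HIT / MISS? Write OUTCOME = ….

#0 0xa4→b10/s2 MISS; vc=[]
#1 0xa6→b10/s2 L1-HIT; vc=[]
#2 0xa8→b10/s2 L1-HIT; vc=[]
#3 0x319→b49/s1 MISS; vc=[]
#4 0x293→b41/s1 MISS; vc=[49]
#5 0x3ae→b58/s2 MISS; vc=[49,10]
#6 0x9f→b9/s1 MISS; vc=[49,10,41]
#7 0x37c→b55/s7 MISS; vc=[49,10,41]
#8 0x1fe→b31/s7 MISS; vc=[10,41,55]
#9 0x2e6→b46/s6 MISS; vc=[10,41,55]
#10 0x2f9→b47/s7 MISS; vc=[41,55,31]
#11 0xa9→b10/s2 MISS; vc=[55,31,58]
#12 0x3a9→b58/s2 VC-HIT; vc=[55,31,10]
#13 0xee→b14/s6 MISS; vc=[31,10,46]
#14 0x164→b22/s6 MISS; vc=[10,46,14]
#15 0xea→b14/s6 VC-HIT; vc=[10,46,22]

OUTCOME = VC-HIT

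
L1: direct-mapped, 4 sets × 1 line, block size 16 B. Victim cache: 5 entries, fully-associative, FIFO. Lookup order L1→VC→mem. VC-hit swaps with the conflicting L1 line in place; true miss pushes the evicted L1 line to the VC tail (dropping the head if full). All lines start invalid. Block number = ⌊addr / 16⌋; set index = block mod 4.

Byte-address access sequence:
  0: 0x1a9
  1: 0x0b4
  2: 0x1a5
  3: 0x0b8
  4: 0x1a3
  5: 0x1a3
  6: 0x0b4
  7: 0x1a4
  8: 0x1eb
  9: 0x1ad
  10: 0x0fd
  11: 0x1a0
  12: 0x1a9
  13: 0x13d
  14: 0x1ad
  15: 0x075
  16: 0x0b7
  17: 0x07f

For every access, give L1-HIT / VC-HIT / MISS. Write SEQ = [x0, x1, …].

#0 0x1a9→b26/s2 MISS; vc=[]
#1 0xb4→b11/s3 MISS; vc=[]
#2 0x1a5→b26/s2 L1-HIT; vc=[]
#3 0xb8→b11/s3 L1-HIT; vc=[]
#4 0x1a3→b26/s2 L1-HIT; vc=[]
#5 0x1a3→b26/s2 L1-HIT; vc=[]
#6 0xb4→b11/s3 L1-HIT; vc=[]
#7 0x1a4→b26/s2 L1-HIT; vc=[]
#8 0x1eb→b30/s2 MISS; vc=[26]
#9 0x1ad→b26/s2 VC-HIT; vc=[30]
#10 0xfd→b15/s3 MISS; vc=[30,11]
#11 0x1a0→b26/s2 L1-HIT; vc=[30,11]
#12 0x1a9→b26/s2 L1-HIT; vc=[30,11]
#13 0x13d→b19/s3 MISS; vc=[30,11,15]
#14 0x1ad→b26/s2 L1-HIT; vc=[30,11,15]
#15 0x75→b7/s3 MISS; vc=[30,11,15,19]
#16 0xb7→b11/s3 VC-HIT; vc=[30,7,15,19]
#17 0x7f→b7/s3 VC-HIT; vc=[30,11,15,19]

SEQ = [MISS, MISS, L1-HIT, L1-HIT, L1-HIT, L1-HIT, L1-HIT, L1-HIT, MISS, VC-HIT, MISS, L1-HIT, L1-HIT, MISS, L1-HIT, MISS, VC-HIT, VC-HIT]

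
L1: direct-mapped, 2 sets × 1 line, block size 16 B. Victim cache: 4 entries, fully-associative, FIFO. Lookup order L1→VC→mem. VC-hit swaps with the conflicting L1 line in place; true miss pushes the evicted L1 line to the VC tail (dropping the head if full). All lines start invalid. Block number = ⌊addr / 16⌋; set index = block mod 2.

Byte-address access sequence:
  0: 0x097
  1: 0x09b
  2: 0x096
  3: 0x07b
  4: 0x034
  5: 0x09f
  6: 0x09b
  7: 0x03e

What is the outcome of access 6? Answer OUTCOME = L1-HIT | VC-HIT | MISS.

#0 0x97→b9/s1 MISS; vc=[]
#1 0x9b→b9/s1 L1-HIT; vc=[]
#2 0x96→b9/s1 L1-HIT; vc=[]
#3 0x7b→b7/s1 MISS; vc=[9]
#4 0x34→b3/s1 MISS; vc=[9,7]
#5 0x9f→b9/s1 VC-HIT; vc=[3,7]
#6 0x9b→b9/s1 L1-HIT; vc=[3,7]
#7 0x3e→b3/s1 VC-HIT; vc=[9,7]

OUTCOME = L1-HIT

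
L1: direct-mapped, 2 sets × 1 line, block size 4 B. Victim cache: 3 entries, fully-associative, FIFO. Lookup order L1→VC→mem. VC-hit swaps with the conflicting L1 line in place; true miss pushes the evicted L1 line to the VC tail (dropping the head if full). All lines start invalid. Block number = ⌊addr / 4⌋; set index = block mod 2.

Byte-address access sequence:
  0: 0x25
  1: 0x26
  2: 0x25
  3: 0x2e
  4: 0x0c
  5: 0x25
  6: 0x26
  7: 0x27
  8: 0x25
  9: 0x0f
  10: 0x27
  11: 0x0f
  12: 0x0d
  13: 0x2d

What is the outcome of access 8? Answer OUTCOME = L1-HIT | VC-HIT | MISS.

0: 0x25 (blk 9, set 1) → MISS  vc=[]
1: 0x26 (blk 9, set 1) → L1-HIT  vc=[]
2: 0x25 (blk 9, set 1) → L1-HIT  vc=[]
3: 0x2e (blk 11, set 1) → MISS  vc=[9]
4: 0xc (blk 3, set 1) → MISS  vc=[9, 11]
5: 0x25 (blk 9, set 1) → VC-HIT  vc=[3, 11]
6: 0x26 (blk 9, set 1) → L1-HIT  vc=[3, 11]
7: 0x27 (blk 9, set 1) → L1-HIT  vc=[3, 11]
8: 0x25 (blk 9, set 1) → L1-HIT  vc=[3, 11]
9: 0xf (blk 3, set 1) → VC-HIT  vc=[9, 11]
10: 0x27 (blk 9, set 1) → VC-HIT  vc=[3, 11]
11: 0xf (blk 3, set 1) → VC-HIT  vc=[9, 11]
12: 0xd (blk 3, set 1) → L1-HIT  vc=[9, 11]
13: 0x2d (blk 11, set 1) → VC-HIT  vc=[9, 3]

OUTCOME = L1-HIT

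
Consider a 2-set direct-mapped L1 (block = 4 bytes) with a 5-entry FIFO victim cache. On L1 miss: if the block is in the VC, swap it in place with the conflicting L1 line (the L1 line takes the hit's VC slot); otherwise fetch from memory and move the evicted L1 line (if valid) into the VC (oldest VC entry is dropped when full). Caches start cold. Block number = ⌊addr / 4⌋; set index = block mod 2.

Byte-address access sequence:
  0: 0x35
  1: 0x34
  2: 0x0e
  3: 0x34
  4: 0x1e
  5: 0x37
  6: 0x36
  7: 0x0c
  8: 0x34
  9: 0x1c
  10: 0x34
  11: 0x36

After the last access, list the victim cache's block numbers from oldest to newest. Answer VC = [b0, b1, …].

  [0] addr=0x35 blk=13 s=1: MISS | VC []
  [1] addr=0x34 blk=13 s=1: L1-HIT | VC []
  [2] addr=0xe blk=3 s=1: MISS | VC [13]
  [3] addr=0x34 blk=13 s=1: VC-HIT | VC [3]
  [4] addr=0x1e blk=7 s=1: MISS | VC [3, 13]
  [5] addr=0x37 blk=13 s=1: VC-HIT | VC [3, 7]
  [6] addr=0x36 blk=13 s=1: L1-HIT | VC [3, 7]
  [7] addr=0xc blk=3 s=1: VC-HIT | VC [13, 7]
  [8] addr=0x34 blk=13 s=1: VC-HIT | VC [3, 7]
  [9] addr=0x1c blk=7 s=1: VC-HIT | VC [3, 13]
  [10] addr=0x34 blk=13 s=1: VC-HIT | VC [3, 7]
  [11] addr=0x36 blk=13 s=1: L1-HIT | VC [3, 7]

VC = [3, 7]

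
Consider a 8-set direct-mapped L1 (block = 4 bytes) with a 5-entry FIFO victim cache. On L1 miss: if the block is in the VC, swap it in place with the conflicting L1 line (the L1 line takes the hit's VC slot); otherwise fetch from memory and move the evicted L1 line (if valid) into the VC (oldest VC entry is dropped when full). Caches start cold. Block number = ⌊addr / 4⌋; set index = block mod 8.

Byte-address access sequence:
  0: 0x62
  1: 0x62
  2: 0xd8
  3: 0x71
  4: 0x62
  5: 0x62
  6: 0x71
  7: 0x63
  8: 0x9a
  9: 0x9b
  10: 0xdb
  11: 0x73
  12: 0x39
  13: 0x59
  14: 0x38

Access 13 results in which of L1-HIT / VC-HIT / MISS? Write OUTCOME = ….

#0 0x62→b24/s0 MISS; vc=[]
#1 0x62→b24/s0 L1-HIT; vc=[]
#2 0xd8→b54/s6 MISS; vc=[]
#3 0x71→b28/s4 MISS; vc=[]
#4 0x62→b24/s0 L1-HIT; vc=[]
#5 0x62→b24/s0 L1-HIT; vc=[]
#6 0x71→b28/s4 L1-HIT; vc=[]
#7 0x63→b24/s0 L1-HIT; vc=[]
#8 0x9a→b38/s6 MISS; vc=[54]
#9 0x9b→b38/s6 L1-HIT; vc=[54]
#10 0xdb→b54/s6 VC-HIT; vc=[38]
#11 0x73→b28/s4 L1-HIT; vc=[38]
#12 0x39→b14/s6 MISS; vc=[38,54]
#13 0x59→b22/s6 MISS; vc=[38,54,14]
#14 0x38→b14/s6 VC-HIT; vc=[38,54,22]

OUTCOME = MISS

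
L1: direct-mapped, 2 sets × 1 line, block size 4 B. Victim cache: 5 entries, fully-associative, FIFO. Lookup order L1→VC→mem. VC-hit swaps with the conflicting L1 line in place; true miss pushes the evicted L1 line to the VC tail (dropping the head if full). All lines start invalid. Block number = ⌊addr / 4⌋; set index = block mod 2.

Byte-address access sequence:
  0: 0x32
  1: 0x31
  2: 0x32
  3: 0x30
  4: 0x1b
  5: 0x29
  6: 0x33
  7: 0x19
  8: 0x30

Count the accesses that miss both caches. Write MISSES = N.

MISSES = 3

0: 0x32 (blk 12, set 0) → MISS  vc=[]
1: 0x31 (blk 12, set 0) → L1-HIT  vc=[]
2: 0x32 (blk 12, set 0) → L1-HIT  vc=[]
3: 0x30 (blk 12, set 0) → L1-HIT  vc=[]
4: 0x1b (blk 6, set 0) → MISS  vc=[12]
5: 0x29 (blk 10, set 0) → MISS  vc=[12, 6]
6: 0x33 (blk 12, set 0) → VC-HIT  vc=[10, 6]
7: 0x19 (blk 6, set 0) → VC-HIT  vc=[10, 12]
8: 0x30 (blk 12, set 0) → VC-HIT  vc=[10, 6]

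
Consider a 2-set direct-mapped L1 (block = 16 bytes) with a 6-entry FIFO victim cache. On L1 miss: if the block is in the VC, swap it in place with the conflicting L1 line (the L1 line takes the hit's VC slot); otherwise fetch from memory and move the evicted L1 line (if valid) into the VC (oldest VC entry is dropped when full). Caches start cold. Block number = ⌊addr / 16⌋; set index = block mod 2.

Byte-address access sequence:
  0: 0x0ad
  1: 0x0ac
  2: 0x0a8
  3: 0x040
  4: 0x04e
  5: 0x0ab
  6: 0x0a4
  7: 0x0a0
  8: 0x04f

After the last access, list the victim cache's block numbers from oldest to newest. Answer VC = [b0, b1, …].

0: 0xad (blk 10, set 0) → MISS  vc=[]
1: 0xac (blk 10, set 0) → L1-HIT  vc=[]
2: 0xa8 (blk 10, set 0) → L1-HIT  vc=[]
3: 0x40 (blk 4, set 0) → MISS  vc=[10]
4: 0x4e (blk 4, set 0) → L1-HIT  vc=[10]
5: 0xab (blk 10, set 0) → VC-HIT  vc=[4]
6: 0xa4 (blk 10, set 0) → L1-HIT  vc=[4]
7: 0xa0 (blk 10, set 0) → L1-HIT  vc=[4]
8: 0x4f (blk 4, set 0) → VC-HIT  vc=[10]

VC = [10]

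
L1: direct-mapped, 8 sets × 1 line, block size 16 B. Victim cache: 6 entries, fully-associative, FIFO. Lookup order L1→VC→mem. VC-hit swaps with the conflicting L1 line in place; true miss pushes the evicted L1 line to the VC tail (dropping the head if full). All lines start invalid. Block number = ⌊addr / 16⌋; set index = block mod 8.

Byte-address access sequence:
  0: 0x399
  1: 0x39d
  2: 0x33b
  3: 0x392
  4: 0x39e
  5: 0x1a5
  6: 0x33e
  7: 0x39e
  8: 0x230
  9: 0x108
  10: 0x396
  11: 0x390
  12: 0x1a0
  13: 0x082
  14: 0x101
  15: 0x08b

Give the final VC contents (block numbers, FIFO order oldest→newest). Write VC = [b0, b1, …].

VC = [51, 16]

#0 0x399→b57/s1 MISS; vc=[]
#1 0x39d→b57/s1 L1-HIT; vc=[]
#2 0x33b→b51/s3 MISS; vc=[]
#3 0x392→b57/s1 L1-HIT; vc=[]
#4 0x39e→b57/s1 L1-HIT; vc=[]
#5 0x1a5→b26/s2 MISS; vc=[]
#6 0x33e→b51/s3 L1-HIT; vc=[]
#7 0x39e→b57/s1 L1-HIT; vc=[]
#8 0x230→b35/s3 MISS; vc=[51]
#9 0x108→b16/s0 MISS; vc=[51]
#10 0x396→b57/s1 L1-HIT; vc=[51]
#11 0x390→b57/s1 L1-HIT; vc=[51]
#12 0x1a0→b26/s2 L1-HIT; vc=[51]
#13 0x82→b8/s0 MISS; vc=[51,16]
#14 0x101→b16/s0 VC-HIT; vc=[51,8]
#15 0x8b→b8/s0 VC-HIT; vc=[51,16]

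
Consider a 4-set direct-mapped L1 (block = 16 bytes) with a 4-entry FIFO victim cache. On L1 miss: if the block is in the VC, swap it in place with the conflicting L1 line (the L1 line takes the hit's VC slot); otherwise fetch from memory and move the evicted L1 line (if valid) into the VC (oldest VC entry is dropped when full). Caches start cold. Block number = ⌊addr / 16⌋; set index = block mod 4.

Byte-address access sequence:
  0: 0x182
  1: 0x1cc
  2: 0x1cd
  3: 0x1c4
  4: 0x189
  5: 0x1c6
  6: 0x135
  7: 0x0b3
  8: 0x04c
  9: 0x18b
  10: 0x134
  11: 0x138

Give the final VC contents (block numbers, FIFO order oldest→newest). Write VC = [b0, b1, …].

VC = [4, 11, 28]

#0 0x182→b24/s0 MISS; vc=[]
#1 0x1cc→b28/s0 MISS; vc=[24]
#2 0x1cd→b28/s0 L1-HIT; vc=[24]
#3 0x1c4→b28/s0 L1-HIT; vc=[24]
#4 0x189→b24/s0 VC-HIT; vc=[28]
#5 0x1c6→b28/s0 VC-HIT; vc=[24]
#6 0x135→b19/s3 MISS; vc=[24]
#7 0xb3→b11/s3 MISS; vc=[24,19]
#8 0x4c→b4/s0 MISS; vc=[24,19,28]
#9 0x18b→b24/s0 VC-HIT; vc=[4,19,28]
#10 0x134→b19/s3 VC-HIT; vc=[4,11,28]
#11 0x138→b19/s3 L1-HIT; vc=[4,11,28]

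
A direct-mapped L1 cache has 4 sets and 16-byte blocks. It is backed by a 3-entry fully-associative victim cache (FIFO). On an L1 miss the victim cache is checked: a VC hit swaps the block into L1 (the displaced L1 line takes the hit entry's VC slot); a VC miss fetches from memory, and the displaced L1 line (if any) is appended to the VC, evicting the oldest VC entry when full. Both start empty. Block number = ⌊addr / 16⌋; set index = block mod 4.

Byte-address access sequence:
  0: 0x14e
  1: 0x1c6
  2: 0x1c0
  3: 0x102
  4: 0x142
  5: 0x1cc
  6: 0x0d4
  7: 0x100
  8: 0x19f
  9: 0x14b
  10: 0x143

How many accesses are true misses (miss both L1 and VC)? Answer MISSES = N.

MISSES = 5

  [0] addr=0x14e blk=20 s=0: MISS | VC []
  [1] addr=0x1c6 blk=28 s=0: MISS | VC [20]
  [2] addr=0x1c0 blk=28 s=0: L1-HIT | VC [20]
  [3] addr=0x102 blk=16 s=0: MISS | VC [20, 28]
  [4] addr=0x142 blk=20 s=0: VC-HIT | VC [16, 28]
  [5] addr=0x1cc blk=28 s=0: VC-HIT | VC [16, 20]
  [6] addr=0xd4 blk=13 s=1: MISS | VC [16, 20]
  [7] addr=0x100 blk=16 s=0: VC-HIT | VC [28, 20]
  [8] addr=0x19f blk=25 s=1: MISS | VC [28, 20, 13]
  [9] addr=0x14b blk=20 s=0: VC-HIT | VC [28, 16, 13]
  [10] addr=0x143 blk=20 s=0: L1-HIT | VC [28, 16, 13]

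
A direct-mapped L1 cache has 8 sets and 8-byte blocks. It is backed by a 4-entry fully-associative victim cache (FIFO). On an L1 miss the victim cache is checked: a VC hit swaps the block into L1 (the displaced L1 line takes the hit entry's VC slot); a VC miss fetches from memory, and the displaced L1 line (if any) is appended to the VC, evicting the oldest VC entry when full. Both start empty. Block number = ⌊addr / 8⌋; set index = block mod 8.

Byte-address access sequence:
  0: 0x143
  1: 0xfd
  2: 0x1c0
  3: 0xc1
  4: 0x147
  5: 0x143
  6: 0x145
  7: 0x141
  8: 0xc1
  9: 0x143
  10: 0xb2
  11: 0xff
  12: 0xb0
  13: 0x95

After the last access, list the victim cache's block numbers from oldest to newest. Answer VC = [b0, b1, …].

VC = [24, 56]

  [0] addr=0x143 blk=40 s=0: MISS | VC []
  [1] addr=0xfd blk=31 s=7: MISS | VC []
  [2] addr=0x1c0 blk=56 s=0: MISS | VC [40]
  [3] addr=0xc1 blk=24 s=0: MISS | VC [40, 56]
  [4] addr=0x147 blk=40 s=0: VC-HIT | VC [24, 56]
  [5] addr=0x143 blk=40 s=0: L1-HIT | VC [24, 56]
  [6] addr=0x145 blk=40 s=0: L1-HIT | VC [24, 56]
  [7] addr=0x141 blk=40 s=0: L1-HIT | VC [24, 56]
  [8] addr=0xc1 blk=24 s=0: VC-HIT | VC [40, 56]
  [9] addr=0x143 blk=40 s=0: VC-HIT | VC [24, 56]
  [10] addr=0xb2 blk=22 s=6: MISS | VC [24, 56]
  [11] addr=0xff blk=31 s=7: L1-HIT | VC [24, 56]
  [12] addr=0xb0 blk=22 s=6: L1-HIT | VC [24, 56]
  [13] addr=0x95 blk=18 s=2: MISS | VC [24, 56]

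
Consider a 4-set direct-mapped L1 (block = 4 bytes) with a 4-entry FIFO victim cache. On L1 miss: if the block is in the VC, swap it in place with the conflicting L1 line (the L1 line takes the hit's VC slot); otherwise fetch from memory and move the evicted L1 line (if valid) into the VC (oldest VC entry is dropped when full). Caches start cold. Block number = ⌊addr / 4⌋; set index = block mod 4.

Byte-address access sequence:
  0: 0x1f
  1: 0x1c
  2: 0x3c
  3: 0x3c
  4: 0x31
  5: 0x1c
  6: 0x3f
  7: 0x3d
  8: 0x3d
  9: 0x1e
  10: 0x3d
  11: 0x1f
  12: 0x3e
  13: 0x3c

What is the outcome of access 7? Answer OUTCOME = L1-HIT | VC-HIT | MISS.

#0 0x1f→b7/s3 MISS; vc=[]
#1 0x1c→b7/s3 L1-HIT; vc=[]
#2 0x3c→b15/s3 MISS; vc=[7]
#3 0x3c→b15/s3 L1-HIT; vc=[7]
#4 0x31→b12/s0 MISS; vc=[7]
#5 0x1c→b7/s3 VC-HIT; vc=[15]
#6 0x3f→b15/s3 VC-HIT; vc=[7]
#7 0x3d→b15/s3 L1-HIT; vc=[7]
#8 0x3d→b15/s3 L1-HIT; vc=[7]
#9 0x1e→b7/s3 VC-HIT; vc=[15]
#10 0x3d→b15/s3 VC-HIT; vc=[7]
#11 0x1f→b7/s3 VC-HIT; vc=[15]
#12 0x3e→b15/s3 VC-HIT; vc=[7]
#13 0x3c→b15/s3 L1-HIT; vc=[7]

OUTCOME = L1-HIT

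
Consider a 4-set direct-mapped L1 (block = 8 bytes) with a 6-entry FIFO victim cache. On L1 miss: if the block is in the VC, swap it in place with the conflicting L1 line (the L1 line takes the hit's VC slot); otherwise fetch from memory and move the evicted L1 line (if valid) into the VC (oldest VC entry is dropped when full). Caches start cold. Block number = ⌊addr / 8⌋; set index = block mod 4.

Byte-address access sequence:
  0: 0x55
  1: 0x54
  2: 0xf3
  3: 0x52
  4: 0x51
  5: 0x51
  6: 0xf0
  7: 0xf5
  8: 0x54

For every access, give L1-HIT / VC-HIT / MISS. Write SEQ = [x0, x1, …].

#0 0x55→b10/s2 MISS; vc=[]
#1 0x54→b10/s2 L1-HIT; vc=[]
#2 0xf3→b30/s2 MISS; vc=[10]
#3 0x52→b10/s2 VC-HIT; vc=[30]
#4 0x51→b10/s2 L1-HIT; vc=[30]
#5 0x51→b10/s2 L1-HIT; vc=[30]
#6 0xf0→b30/s2 VC-HIT; vc=[10]
#7 0xf5→b30/s2 L1-HIT; vc=[10]
#8 0x54→b10/s2 VC-HIT; vc=[30]

SEQ = [MISS, L1-HIT, MISS, VC-HIT, L1-HIT, L1-HIT, VC-HIT, L1-HIT, VC-HIT]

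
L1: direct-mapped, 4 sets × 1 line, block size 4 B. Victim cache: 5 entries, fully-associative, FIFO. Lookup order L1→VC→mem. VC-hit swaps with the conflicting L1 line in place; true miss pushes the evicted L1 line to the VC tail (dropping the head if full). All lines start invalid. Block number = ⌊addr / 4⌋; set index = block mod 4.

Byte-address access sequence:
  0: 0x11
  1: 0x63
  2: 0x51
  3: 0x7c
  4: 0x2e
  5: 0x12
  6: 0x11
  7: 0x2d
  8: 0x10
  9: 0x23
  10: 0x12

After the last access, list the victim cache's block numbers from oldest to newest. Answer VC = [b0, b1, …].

  [0] addr=0x11 blk=4 s=0: MISS | VC []
  [1] addr=0x63 blk=24 s=0: MISS | VC [4]
  [2] addr=0x51 blk=20 s=0: MISS | VC [4, 24]
  [3] addr=0x7c blk=31 s=3: MISS | VC [4, 24]
  [4] addr=0x2e blk=11 s=3: MISS | VC [4, 24, 31]
  [5] addr=0x12 blk=4 s=0: VC-HIT | VC [20, 24, 31]
  [6] addr=0x11 blk=4 s=0: L1-HIT | VC [20, 24, 31]
  [7] addr=0x2d blk=11 s=3: L1-HIT | VC [20, 24, 31]
  [8] addr=0x10 blk=4 s=0: L1-HIT | VC [20, 24, 31]
  [9] addr=0x23 blk=8 s=0: MISS | VC [20, 24, 31, 4]
  [10] addr=0x12 blk=4 s=0: VC-HIT | VC [20, 24, 31, 8]

VC = [20, 24, 31, 8]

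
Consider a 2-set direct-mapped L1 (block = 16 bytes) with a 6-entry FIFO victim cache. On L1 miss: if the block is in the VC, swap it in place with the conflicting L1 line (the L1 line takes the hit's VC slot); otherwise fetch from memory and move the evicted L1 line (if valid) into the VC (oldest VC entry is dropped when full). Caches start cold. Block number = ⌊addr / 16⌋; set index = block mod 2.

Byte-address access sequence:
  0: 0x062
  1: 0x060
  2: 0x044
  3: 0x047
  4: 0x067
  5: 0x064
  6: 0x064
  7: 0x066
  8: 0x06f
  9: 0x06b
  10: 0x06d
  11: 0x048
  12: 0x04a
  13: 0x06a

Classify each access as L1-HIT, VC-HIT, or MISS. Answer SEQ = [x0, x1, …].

0: 0x62 (blk 6, set 0) → MISS  vc=[]
1: 0x60 (blk 6, set 0) → L1-HIT  vc=[]
2: 0x44 (blk 4, set 0) → MISS  vc=[6]
3: 0x47 (blk 4, set 0) → L1-HIT  vc=[6]
4: 0x67 (blk 6, set 0) → VC-HIT  vc=[4]
5: 0x64 (blk 6, set 0) → L1-HIT  vc=[4]
6: 0x64 (blk 6, set 0) → L1-HIT  vc=[4]
7: 0x66 (blk 6, set 0) → L1-HIT  vc=[4]
8: 0x6f (blk 6, set 0) → L1-HIT  vc=[4]
9: 0x6b (blk 6, set 0) → L1-HIT  vc=[4]
10: 0x6d (blk 6, set 0) → L1-HIT  vc=[4]
11: 0x48 (blk 4, set 0) → VC-HIT  vc=[6]
12: 0x4a (blk 4, set 0) → L1-HIT  vc=[6]
13: 0x6a (blk 6, set 0) → VC-HIT  vc=[4]

SEQ = [MISS, L1-HIT, MISS, L1-HIT, VC-HIT, L1-HIT, L1-HIT, L1-HIT, L1-HIT, L1-HIT, L1-HIT, VC-HIT, L1-HIT, VC-HIT]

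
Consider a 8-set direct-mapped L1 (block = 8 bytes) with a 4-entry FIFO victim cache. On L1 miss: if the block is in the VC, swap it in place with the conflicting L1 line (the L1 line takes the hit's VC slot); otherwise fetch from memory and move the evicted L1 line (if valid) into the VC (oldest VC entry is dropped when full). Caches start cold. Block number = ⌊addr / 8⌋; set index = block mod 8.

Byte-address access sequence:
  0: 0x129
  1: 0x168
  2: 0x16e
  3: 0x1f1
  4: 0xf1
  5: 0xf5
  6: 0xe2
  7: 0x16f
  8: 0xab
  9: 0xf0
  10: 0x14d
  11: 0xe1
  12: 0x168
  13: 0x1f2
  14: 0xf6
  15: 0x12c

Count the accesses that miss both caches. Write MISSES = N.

  [0] addr=0x129 blk=37 s=5: MISS | VC []
  [1] addr=0x168 blk=45 s=5: MISS | VC [37]
  [2] addr=0x16e blk=45 s=5: L1-HIT | VC [37]
  [3] addr=0x1f1 blk=62 s=6: MISS | VC [37]
  [4] addr=0xf1 blk=30 s=6: MISS | VC [37, 62]
  [5] addr=0xf5 blk=30 s=6: L1-HIT | VC [37, 62]
  [6] addr=0xe2 blk=28 s=4: MISS | VC [37, 62]
  [7] addr=0x16f blk=45 s=5: L1-HIT | VC [37, 62]
  [8] addr=0xab blk=21 s=5: MISS | VC [37, 62, 45]
  [9] addr=0xf0 blk=30 s=6: L1-HIT | VC [37, 62, 45]
  [10] addr=0x14d blk=41 s=1: MISS | VC [37, 62, 45]
  [11] addr=0xe1 blk=28 s=4: L1-HIT | VC [37, 62, 45]
  [12] addr=0x168 blk=45 s=5: VC-HIT | VC [37, 62, 21]
  [13] addr=0x1f2 blk=62 s=6: VC-HIT | VC [37, 30, 21]
  [14] addr=0xf6 blk=30 s=6: VC-HIT | VC [37, 62, 21]
  [15] addr=0x12c blk=37 s=5: VC-HIT | VC [45, 62, 21]

MISSES = 7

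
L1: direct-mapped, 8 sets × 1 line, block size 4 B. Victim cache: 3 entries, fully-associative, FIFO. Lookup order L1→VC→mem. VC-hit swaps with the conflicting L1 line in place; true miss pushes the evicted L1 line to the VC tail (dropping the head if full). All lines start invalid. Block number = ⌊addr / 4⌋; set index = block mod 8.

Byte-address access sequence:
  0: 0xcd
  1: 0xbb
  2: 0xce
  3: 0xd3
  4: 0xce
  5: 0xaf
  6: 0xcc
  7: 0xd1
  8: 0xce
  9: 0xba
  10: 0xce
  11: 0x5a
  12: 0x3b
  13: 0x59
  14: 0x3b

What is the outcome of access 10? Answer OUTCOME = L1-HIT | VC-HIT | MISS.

#0 0xcd→b51/s3 MISS; vc=[]
#1 0xbb→b46/s6 MISS; vc=[]
#2 0xce→b51/s3 L1-HIT; vc=[]
#3 0xd3→b52/s4 MISS; vc=[]
#4 0xce→b51/s3 L1-HIT; vc=[]
#5 0xaf→b43/s3 MISS; vc=[51]
#6 0xcc→b51/s3 VC-HIT; vc=[43]
#7 0xd1→b52/s4 L1-HIT; vc=[43]
#8 0xce→b51/s3 L1-HIT; vc=[43]
#9 0xba→b46/s6 L1-HIT; vc=[43]
#10 0xce→b51/s3 L1-HIT; vc=[43]
#11 0x5a→b22/s6 MISS; vc=[43,46]
#12 0x3b→b14/s6 MISS; vc=[43,46,22]
#13 0x59→b22/s6 VC-HIT; vc=[43,46,14]
#14 0x3b→b14/s6 VC-HIT; vc=[43,46,22]

OUTCOME = L1-HIT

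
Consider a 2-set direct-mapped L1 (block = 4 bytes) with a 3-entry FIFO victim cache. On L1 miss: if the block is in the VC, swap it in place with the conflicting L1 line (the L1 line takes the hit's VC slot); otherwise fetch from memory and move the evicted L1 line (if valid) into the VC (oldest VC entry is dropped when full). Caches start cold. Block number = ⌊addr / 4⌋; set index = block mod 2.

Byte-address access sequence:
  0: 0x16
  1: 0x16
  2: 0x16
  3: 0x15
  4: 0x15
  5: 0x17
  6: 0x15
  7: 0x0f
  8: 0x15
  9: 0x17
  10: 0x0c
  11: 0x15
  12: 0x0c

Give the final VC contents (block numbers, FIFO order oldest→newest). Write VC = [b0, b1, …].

  [0] addr=0x16 blk=5 s=1: MISS | VC []
  [1] addr=0x16 blk=5 s=1: L1-HIT | VC []
  [2] addr=0x16 blk=5 s=1: L1-HIT | VC []
  [3] addr=0x15 blk=5 s=1: L1-HIT | VC []
  [4] addr=0x15 blk=5 s=1: L1-HIT | VC []
  [5] addr=0x17 blk=5 s=1: L1-HIT | VC []
  [6] addr=0x15 blk=5 s=1: L1-HIT | VC []
  [7] addr=0xf blk=3 s=1: MISS | VC [5]
  [8] addr=0x15 blk=5 s=1: VC-HIT | VC [3]
  [9] addr=0x17 blk=5 s=1: L1-HIT | VC [3]
  [10] addr=0xc blk=3 s=1: VC-HIT | VC [5]
  [11] addr=0x15 blk=5 s=1: VC-HIT | VC [3]
  [12] addr=0xc blk=3 s=1: VC-HIT | VC [5]

VC = [5]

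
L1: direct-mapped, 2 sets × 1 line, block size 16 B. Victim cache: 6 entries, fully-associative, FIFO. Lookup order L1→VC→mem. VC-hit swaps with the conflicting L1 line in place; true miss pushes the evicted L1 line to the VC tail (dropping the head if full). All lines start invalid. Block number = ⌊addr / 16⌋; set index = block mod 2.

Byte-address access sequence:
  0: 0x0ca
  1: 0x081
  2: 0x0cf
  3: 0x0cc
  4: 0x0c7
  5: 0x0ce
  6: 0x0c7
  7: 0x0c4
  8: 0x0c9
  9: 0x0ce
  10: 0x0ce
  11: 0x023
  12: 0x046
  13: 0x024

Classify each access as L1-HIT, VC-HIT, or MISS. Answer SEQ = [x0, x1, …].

SEQ = [MISS, MISS, VC-HIT, L1-HIT, L1-HIT, L1-HIT, L1-HIT, L1-HIT, L1-HIT, L1-HIT, L1-HIT, MISS, MISS, VC-HIT]

0: 0xca (blk 12, set 0) → MISS  vc=[]
1: 0x81 (blk 8, set 0) → MISS  vc=[12]
2: 0xcf (blk 12, set 0) → VC-HIT  vc=[8]
3: 0xcc (blk 12, set 0) → L1-HIT  vc=[8]
4: 0xc7 (blk 12, set 0) → L1-HIT  vc=[8]
5: 0xce (blk 12, set 0) → L1-HIT  vc=[8]
6: 0xc7 (blk 12, set 0) → L1-HIT  vc=[8]
7: 0xc4 (blk 12, set 0) → L1-HIT  vc=[8]
8: 0xc9 (blk 12, set 0) → L1-HIT  vc=[8]
9: 0xce (blk 12, set 0) → L1-HIT  vc=[8]
10: 0xce (blk 12, set 0) → L1-HIT  vc=[8]
11: 0x23 (blk 2, set 0) → MISS  vc=[8, 12]
12: 0x46 (blk 4, set 0) → MISS  vc=[8, 12, 2]
13: 0x24 (blk 2, set 0) → VC-HIT  vc=[8, 12, 4]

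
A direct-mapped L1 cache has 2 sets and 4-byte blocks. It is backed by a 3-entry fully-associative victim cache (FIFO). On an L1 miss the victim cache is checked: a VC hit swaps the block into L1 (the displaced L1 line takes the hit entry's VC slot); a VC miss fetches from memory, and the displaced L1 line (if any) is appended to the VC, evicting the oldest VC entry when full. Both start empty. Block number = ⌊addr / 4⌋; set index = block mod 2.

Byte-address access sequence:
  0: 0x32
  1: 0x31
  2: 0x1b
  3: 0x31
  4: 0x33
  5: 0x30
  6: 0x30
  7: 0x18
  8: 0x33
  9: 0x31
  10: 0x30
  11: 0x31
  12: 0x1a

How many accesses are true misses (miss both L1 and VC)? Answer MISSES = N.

MISSES = 2

  [0] addr=0x32 blk=12 s=0: MISS | VC []
  [1] addr=0x31 blk=12 s=0: L1-HIT | VC []
  [2] addr=0x1b blk=6 s=0: MISS | VC [12]
  [3] addr=0x31 blk=12 s=0: VC-HIT | VC [6]
  [4] addr=0x33 blk=12 s=0: L1-HIT | VC [6]
  [5] addr=0x30 blk=12 s=0: L1-HIT | VC [6]
  [6] addr=0x30 blk=12 s=0: L1-HIT | VC [6]
  [7] addr=0x18 blk=6 s=0: VC-HIT | VC [12]
  [8] addr=0x33 blk=12 s=0: VC-HIT | VC [6]
  [9] addr=0x31 blk=12 s=0: L1-HIT | VC [6]
  [10] addr=0x30 blk=12 s=0: L1-HIT | VC [6]
  [11] addr=0x31 blk=12 s=0: L1-HIT | VC [6]
  [12] addr=0x1a blk=6 s=0: VC-HIT | VC [12]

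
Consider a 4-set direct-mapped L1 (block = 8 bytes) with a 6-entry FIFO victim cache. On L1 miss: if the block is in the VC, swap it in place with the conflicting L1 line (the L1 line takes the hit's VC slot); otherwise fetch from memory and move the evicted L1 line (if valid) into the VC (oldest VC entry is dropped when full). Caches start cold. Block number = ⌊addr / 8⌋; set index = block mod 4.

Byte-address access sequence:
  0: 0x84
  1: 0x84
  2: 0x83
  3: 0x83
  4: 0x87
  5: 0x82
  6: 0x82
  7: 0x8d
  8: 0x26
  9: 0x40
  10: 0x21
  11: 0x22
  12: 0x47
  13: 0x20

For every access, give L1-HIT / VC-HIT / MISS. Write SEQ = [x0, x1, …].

0: 0x84 (blk 16, set 0) → MISS  vc=[]
1: 0x84 (blk 16, set 0) → L1-HIT  vc=[]
2: 0x83 (blk 16, set 0) → L1-HIT  vc=[]
3: 0x83 (blk 16, set 0) → L1-HIT  vc=[]
4: 0x87 (blk 16, set 0) → L1-HIT  vc=[]
5: 0x82 (blk 16, set 0) → L1-HIT  vc=[]
6: 0x82 (blk 16, set 0) → L1-HIT  vc=[]
7: 0x8d (blk 17, set 1) → MISS  vc=[]
8: 0x26 (blk 4, set 0) → MISS  vc=[16]
9: 0x40 (blk 8, set 0) → MISS  vc=[16, 4]
10: 0x21 (blk 4, set 0) → VC-HIT  vc=[16, 8]
11: 0x22 (blk 4, set 0) → L1-HIT  vc=[16, 8]
12: 0x47 (blk 8, set 0) → VC-HIT  vc=[16, 4]
13: 0x20 (blk 4, set 0) → VC-HIT  vc=[16, 8]

SEQ = [MISS, L1-HIT, L1-HIT, L1-HIT, L1-HIT, L1-HIT, L1-HIT, MISS, MISS, MISS, VC-HIT, L1-HIT, VC-HIT, VC-HIT]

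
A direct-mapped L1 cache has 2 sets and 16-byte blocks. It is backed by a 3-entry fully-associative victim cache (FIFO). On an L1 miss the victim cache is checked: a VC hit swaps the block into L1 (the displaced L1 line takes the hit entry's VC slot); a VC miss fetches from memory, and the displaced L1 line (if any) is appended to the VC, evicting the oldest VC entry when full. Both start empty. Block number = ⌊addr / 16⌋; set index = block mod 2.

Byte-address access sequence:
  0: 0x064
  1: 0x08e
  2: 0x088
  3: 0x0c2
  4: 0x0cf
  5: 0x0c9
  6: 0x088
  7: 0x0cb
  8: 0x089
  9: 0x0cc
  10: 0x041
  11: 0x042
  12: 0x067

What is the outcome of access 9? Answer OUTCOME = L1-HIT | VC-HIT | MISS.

0: 0x64 (blk 6, set 0) → MISS  vc=[]
1: 0x8e (blk 8, set 0) → MISS  vc=[6]
2: 0x88 (blk 8, set 0) → L1-HIT  vc=[6]
3: 0xc2 (blk 12, set 0) → MISS  vc=[6, 8]
4: 0xcf (blk 12, set 0) → L1-HIT  vc=[6, 8]
5: 0xc9 (blk 12, set 0) → L1-HIT  vc=[6, 8]
6: 0x88 (blk 8, set 0) → VC-HIT  vc=[6, 12]
7: 0xcb (blk 12, set 0) → VC-HIT  vc=[6, 8]
8: 0x89 (blk 8, set 0) → VC-HIT  vc=[6, 12]
9: 0xcc (blk 12, set 0) → VC-HIT  vc=[6, 8]
10: 0x41 (blk 4, set 0) → MISS  vc=[6, 8, 12]
11: 0x42 (blk 4, set 0) → L1-HIT  vc=[6, 8, 12]
12: 0x67 (blk 6, set 0) → VC-HIT  vc=[4, 8, 12]

OUTCOME = VC-HIT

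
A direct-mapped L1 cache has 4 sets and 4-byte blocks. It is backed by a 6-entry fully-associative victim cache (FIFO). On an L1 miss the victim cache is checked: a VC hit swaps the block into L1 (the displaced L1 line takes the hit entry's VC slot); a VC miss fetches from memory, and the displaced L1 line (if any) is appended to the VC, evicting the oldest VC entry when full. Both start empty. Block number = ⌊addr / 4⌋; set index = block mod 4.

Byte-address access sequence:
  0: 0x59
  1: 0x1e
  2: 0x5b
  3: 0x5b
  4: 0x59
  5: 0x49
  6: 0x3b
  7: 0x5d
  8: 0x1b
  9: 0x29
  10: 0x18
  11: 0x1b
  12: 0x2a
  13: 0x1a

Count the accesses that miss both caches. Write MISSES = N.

MISSES = 7

  [0] addr=0x59 blk=22 s=2: MISS | VC []
  [1] addr=0x1e blk=7 s=3: MISS | VC []
  [2] addr=0x5b blk=22 s=2: L1-HIT | VC []
  [3] addr=0x5b blk=22 s=2: L1-HIT | VC []
  [4] addr=0x59 blk=22 s=2: L1-HIT | VC []
  [5] addr=0x49 blk=18 s=2: MISS | VC [22]
  [6] addr=0x3b blk=14 s=2: MISS | VC [22, 18]
  [7] addr=0x5d blk=23 s=3: MISS | VC [22, 18, 7]
  [8] addr=0x1b blk=6 s=2: MISS | VC [22, 18, 7, 14]
  [9] addr=0x29 blk=10 s=2: MISS | VC [22, 18, 7, 14, 6]
  [10] addr=0x18 blk=6 s=2: VC-HIT | VC [22, 18, 7, 14, 10]
  [11] addr=0x1b blk=6 s=2: L1-HIT | VC [22, 18, 7, 14, 10]
  [12] addr=0x2a blk=10 s=2: VC-HIT | VC [22, 18, 7, 14, 6]
  [13] addr=0x1a blk=6 s=2: VC-HIT | VC [22, 18, 7, 14, 10]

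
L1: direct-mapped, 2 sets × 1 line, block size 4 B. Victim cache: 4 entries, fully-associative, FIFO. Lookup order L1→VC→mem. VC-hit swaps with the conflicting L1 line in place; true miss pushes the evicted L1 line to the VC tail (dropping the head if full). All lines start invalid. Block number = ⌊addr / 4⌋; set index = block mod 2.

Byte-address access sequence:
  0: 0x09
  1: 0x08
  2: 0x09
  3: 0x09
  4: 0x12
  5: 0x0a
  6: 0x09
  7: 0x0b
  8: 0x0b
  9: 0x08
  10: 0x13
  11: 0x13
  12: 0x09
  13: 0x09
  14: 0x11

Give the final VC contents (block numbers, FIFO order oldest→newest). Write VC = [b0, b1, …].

0: 0x9 (blk 2, set 0) → MISS  vc=[]
1: 0x8 (blk 2, set 0) → L1-HIT  vc=[]
2: 0x9 (blk 2, set 0) → L1-HIT  vc=[]
3: 0x9 (blk 2, set 0) → L1-HIT  vc=[]
4: 0x12 (blk 4, set 0) → MISS  vc=[2]
5: 0xa (blk 2, set 0) → VC-HIT  vc=[4]
6: 0x9 (blk 2, set 0) → L1-HIT  vc=[4]
7: 0xb (blk 2, set 0) → L1-HIT  vc=[4]
8: 0xb (blk 2, set 0) → L1-HIT  vc=[4]
9: 0x8 (blk 2, set 0) → L1-HIT  vc=[4]
10: 0x13 (blk 4, set 0) → VC-HIT  vc=[2]
11: 0x13 (blk 4, set 0) → L1-HIT  vc=[2]
12: 0x9 (blk 2, set 0) → VC-HIT  vc=[4]
13: 0x9 (blk 2, set 0) → L1-HIT  vc=[4]
14: 0x11 (blk 4, set 0) → VC-HIT  vc=[2]

VC = [2]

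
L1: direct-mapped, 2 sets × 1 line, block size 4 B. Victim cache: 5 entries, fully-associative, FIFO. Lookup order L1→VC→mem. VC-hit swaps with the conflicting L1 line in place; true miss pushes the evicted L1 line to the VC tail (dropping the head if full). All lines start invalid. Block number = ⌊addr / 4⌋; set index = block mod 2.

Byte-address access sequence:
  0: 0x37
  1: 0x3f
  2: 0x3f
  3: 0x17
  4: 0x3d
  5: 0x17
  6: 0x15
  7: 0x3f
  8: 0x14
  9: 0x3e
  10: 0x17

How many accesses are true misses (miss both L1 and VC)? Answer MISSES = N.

MISSES = 3

  [0] addr=0x37 blk=13 s=1: MISS | VC []
  [1] addr=0x3f blk=15 s=1: MISS | VC [13]
  [2] addr=0x3f blk=15 s=1: L1-HIT | VC [13]
  [3] addr=0x17 blk=5 s=1: MISS | VC [13, 15]
  [4] addr=0x3d blk=15 s=1: VC-HIT | VC [13, 5]
  [5] addr=0x17 blk=5 s=1: VC-HIT | VC [13, 15]
  [6] addr=0x15 blk=5 s=1: L1-HIT | VC [13, 15]
  [7] addr=0x3f blk=15 s=1: VC-HIT | VC [13, 5]
  [8] addr=0x14 blk=5 s=1: VC-HIT | VC [13, 15]
  [9] addr=0x3e blk=15 s=1: VC-HIT | VC [13, 5]
  [10] addr=0x17 blk=5 s=1: VC-HIT | VC [13, 15]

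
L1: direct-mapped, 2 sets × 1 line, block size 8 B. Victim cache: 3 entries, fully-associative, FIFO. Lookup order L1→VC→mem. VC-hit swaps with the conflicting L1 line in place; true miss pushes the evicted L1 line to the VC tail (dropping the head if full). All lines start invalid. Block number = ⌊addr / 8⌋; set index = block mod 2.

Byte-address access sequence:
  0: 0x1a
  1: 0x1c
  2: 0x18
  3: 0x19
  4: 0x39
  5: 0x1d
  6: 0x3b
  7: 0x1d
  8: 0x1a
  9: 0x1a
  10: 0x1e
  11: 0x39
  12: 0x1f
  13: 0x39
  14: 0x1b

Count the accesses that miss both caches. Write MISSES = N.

MISSES = 2

#0 0x1a→b3/s1 MISS; vc=[]
#1 0x1c→b3/s1 L1-HIT; vc=[]
#2 0x18→b3/s1 L1-HIT; vc=[]
#3 0x19→b3/s1 L1-HIT; vc=[]
#4 0x39→b7/s1 MISS; vc=[3]
#5 0x1d→b3/s1 VC-HIT; vc=[7]
#6 0x3b→b7/s1 VC-HIT; vc=[3]
#7 0x1d→b3/s1 VC-HIT; vc=[7]
#8 0x1a→b3/s1 L1-HIT; vc=[7]
#9 0x1a→b3/s1 L1-HIT; vc=[7]
#10 0x1e→b3/s1 L1-HIT; vc=[7]
#11 0x39→b7/s1 VC-HIT; vc=[3]
#12 0x1f→b3/s1 VC-HIT; vc=[7]
#13 0x39→b7/s1 VC-HIT; vc=[3]
#14 0x1b→b3/s1 VC-HIT; vc=[7]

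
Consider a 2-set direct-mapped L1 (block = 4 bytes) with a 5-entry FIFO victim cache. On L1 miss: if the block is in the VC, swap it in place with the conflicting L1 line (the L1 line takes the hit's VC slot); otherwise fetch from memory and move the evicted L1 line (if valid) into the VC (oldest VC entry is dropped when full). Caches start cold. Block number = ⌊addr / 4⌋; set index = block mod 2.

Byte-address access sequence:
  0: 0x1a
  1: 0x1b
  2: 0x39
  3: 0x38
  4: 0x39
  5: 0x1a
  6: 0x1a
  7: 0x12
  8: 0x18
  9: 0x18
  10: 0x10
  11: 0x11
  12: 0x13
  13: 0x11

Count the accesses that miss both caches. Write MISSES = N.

MISSES = 3

  [0] addr=0x1a blk=6 s=0: MISS | VC []
  [1] addr=0x1b blk=6 s=0: L1-HIT | VC []
  [2] addr=0x39 blk=14 s=0: MISS | VC [6]
  [3] addr=0x38 blk=14 s=0: L1-HIT | VC [6]
  [4] addr=0x39 blk=14 s=0: L1-HIT | VC [6]
  [5] addr=0x1a blk=6 s=0: VC-HIT | VC [14]
  [6] addr=0x1a blk=6 s=0: L1-HIT | VC [14]
  [7] addr=0x12 blk=4 s=0: MISS | VC [14, 6]
  [8] addr=0x18 blk=6 s=0: VC-HIT | VC [14, 4]
  [9] addr=0x18 blk=6 s=0: L1-HIT | VC [14, 4]
  [10] addr=0x10 blk=4 s=0: VC-HIT | VC [14, 6]
  [11] addr=0x11 blk=4 s=0: L1-HIT | VC [14, 6]
  [12] addr=0x13 blk=4 s=0: L1-HIT | VC [14, 6]
  [13] addr=0x11 blk=4 s=0: L1-HIT | VC [14, 6]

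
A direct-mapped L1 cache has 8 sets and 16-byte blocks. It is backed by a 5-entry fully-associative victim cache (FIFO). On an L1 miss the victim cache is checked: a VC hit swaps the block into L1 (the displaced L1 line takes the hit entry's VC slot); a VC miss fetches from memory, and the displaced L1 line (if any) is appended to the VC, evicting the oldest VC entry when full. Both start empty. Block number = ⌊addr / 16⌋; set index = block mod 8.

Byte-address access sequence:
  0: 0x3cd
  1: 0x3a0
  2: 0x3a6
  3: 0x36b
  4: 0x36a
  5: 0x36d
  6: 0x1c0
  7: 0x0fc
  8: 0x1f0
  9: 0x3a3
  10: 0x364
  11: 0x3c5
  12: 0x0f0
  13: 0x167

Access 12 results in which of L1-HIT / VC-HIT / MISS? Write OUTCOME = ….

OUTCOME = VC-HIT

  [0] addr=0x3cd blk=60 s=4: MISS | VC []
  [1] addr=0x3a0 blk=58 s=2: MISS | VC []
  [2] addr=0x3a6 blk=58 s=2: L1-HIT | VC []
  [3] addr=0x36b blk=54 s=6: MISS | VC []
  [4] addr=0x36a blk=54 s=6: L1-HIT | VC []
  [5] addr=0x36d blk=54 s=6: L1-HIT | VC []
  [6] addr=0x1c0 blk=28 s=4: MISS | VC [60]
  [7] addr=0xfc blk=15 s=7: MISS | VC [60]
  [8] addr=0x1f0 blk=31 s=7: MISS | VC [60, 15]
  [9] addr=0x3a3 blk=58 s=2: L1-HIT | VC [60, 15]
  [10] addr=0x364 blk=54 s=6: L1-HIT | VC [60, 15]
  [11] addr=0x3c5 blk=60 s=4: VC-HIT | VC [28, 15]
  [12] addr=0xf0 blk=15 s=7: VC-HIT | VC [28, 31]
  [13] addr=0x167 blk=22 s=6: MISS | VC [28, 31, 54]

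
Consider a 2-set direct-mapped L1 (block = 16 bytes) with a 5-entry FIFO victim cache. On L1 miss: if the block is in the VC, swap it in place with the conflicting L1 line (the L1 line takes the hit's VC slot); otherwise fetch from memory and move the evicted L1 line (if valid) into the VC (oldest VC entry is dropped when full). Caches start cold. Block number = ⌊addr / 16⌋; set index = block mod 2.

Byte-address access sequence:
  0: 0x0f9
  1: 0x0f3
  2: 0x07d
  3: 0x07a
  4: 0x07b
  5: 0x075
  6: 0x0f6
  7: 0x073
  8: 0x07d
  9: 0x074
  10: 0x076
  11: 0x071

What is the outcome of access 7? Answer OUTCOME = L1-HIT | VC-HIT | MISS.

0: 0xf9 (blk 15, set 1) → MISS  vc=[]
1: 0xf3 (blk 15, set 1) → L1-HIT  vc=[]
2: 0x7d (blk 7, set 1) → MISS  vc=[15]
3: 0x7a (blk 7, set 1) → L1-HIT  vc=[15]
4: 0x7b (blk 7, set 1) → L1-HIT  vc=[15]
5: 0x75 (blk 7, set 1) → L1-HIT  vc=[15]
6: 0xf6 (blk 15, set 1) → VC-HIT  vc=[7]
7: 0x73 (blk 7, set 1) → VC-HIT  vc=[15]
8: 0x7d (blk 7, set 1) → L1-HIT  vc=[15]
9: 0x74 (blk 7, set 1) → L1-HIT  vc=[15]
10: 0x76 (blk 7, set 1) → L1-HIT  vc=[15]
11: 0x71 (blk 7, set 1) → L1-HIT  vc=[15]

OUTCOME = VC-HIT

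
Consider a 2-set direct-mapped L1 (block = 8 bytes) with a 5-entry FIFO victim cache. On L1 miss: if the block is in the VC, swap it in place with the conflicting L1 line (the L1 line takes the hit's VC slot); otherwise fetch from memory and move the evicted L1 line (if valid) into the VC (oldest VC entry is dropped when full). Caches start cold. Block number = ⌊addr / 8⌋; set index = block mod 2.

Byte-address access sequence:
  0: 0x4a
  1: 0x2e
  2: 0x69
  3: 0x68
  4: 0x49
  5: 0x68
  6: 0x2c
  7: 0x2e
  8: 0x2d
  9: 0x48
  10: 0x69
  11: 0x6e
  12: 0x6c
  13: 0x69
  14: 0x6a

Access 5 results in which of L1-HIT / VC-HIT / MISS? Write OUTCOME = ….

0: 0x4a (blk 9, set 1) → MISS  vc=[]
1: 0x2e (blk 5, set 1) → MISS  vc=[9]
2: 0x69 (blk 13, set 1) → MISS  vc=[9, 5]
3: 0x68 (blk 13, set 1) → L1-HIT  vc=[9, 5]
4: 0x49 (blk 9, set 1) → VC-HIT  vc=[13, 5]
5: 0x68 (blk 13, set 1) → VC-HIT  vc=[9, 5]
6: 0x2c (blk 5, set 1) → VC-HIT  vc=[9, 13]
7: 0x2e (blk 5, set 1) → L1-HIT  vc=[9, 13]
8: 0x2d (blk 5, set 1) → L1-HIT  vc=[9, 13]
9: 0x48 (blk 9, set 1) → VC-HIT  vc=[5, 13]
10: 0x69 (blk 13, set 1) → VC-HIT  vc=[5, 9]
11: 0x6e (blk 13, set 1) → L1-HIT  vc=[5, 9]
12: 0x6c (blk 13, set 1) → L1-HIT  vc=[5, 9]
13: 0x69 (blk 13, set 1) → L1-HIT  vc=[5, 9]
14: 0x6a (blk 13, set 1) → L1-HIT  vc=[5, 9]

OUTCOME = VC-HIT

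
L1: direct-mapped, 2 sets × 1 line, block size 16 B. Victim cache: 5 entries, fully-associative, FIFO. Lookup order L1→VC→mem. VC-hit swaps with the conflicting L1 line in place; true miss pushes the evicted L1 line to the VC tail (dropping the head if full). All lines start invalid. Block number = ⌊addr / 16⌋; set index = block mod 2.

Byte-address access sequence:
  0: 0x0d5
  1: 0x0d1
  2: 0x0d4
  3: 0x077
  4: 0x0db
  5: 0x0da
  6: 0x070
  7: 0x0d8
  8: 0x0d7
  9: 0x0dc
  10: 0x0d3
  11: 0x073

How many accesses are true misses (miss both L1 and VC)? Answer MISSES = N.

MISSES = 2

0: 0xd5 (blk 13, set 1) → MISS  vc=[]
1: 0xd1 (blk 13, set 1) → L1-HIT  vc=[]
2: 0xd4 (blk 13, set 1) → L1-HIT  vc=[]
3: 0x77 (blk 7, set 1) → MISS  vc=[13]
4: 0xdb (blk 13, set 1) → VC-HIT  vc=[7]
5: 0xda (blk 13, set 1) → L1-HIT  vc=[7]
6: 0x70 (blk 7, set 1) → VC-HIT  vc=[13]
7: 0xd8 (blk 13, set 1) → VC-HIT  vc=[7]
8: 0xd7 (blk 13, set 1) → L1-HIT  vc=[7]
9: 0xdc (blk 13, set 1) → L1-HIT  vc=[7]
10: 0xd3 (blk 13, set 1) → L1-HIT  vc=[7]
11: 0x73 (blk 7, set 1) → VC-HIT  vc=[13]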